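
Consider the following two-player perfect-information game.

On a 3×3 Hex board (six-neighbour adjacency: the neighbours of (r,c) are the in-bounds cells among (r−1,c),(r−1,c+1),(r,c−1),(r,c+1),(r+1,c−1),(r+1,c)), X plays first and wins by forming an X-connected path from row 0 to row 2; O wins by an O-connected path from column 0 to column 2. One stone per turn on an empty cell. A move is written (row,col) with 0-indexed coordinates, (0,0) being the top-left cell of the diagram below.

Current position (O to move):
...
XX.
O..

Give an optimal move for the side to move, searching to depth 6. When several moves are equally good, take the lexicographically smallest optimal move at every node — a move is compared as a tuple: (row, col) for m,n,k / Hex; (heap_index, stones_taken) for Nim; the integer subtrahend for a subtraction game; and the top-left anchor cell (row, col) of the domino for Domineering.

ply 1, O at .../XX./O.. | (0,0)=-1→O../XX./O..; (0,1)=-1→.O./XX./O..; (0,2)=-1→..O/XX./O..; (1,2)=-1→.../XXO/O..; (2,1)=+1→.../XX./OO.*; (2,2)=-1→.../XX./O.O
ply 2, X at .../XX./OO. | (0,0)=-1→X../XX./OO.*; (0,1)=-1→.X./XX./OO.; (0,2)=-1→..X/XX./OO.; (1,2)=-1→.../XXX/OO.; (2,2)=-1→.../XX./OOX
ply 3, O at X../XX./OO. | (0,1)=+1→XO./XX./OO.*; (0,2)=+1→X.O/XX./OO.; (1,2)=+1→X../XXO/OO.; (2,2)=+1→X../XX./OOO
ply 4, X at XO./XX./OO. | (0,2)=-1→XOX/XX./OO.*; (1,2)=-1→XO./XXX/OO.; (2,2)=-1→XO./XX./OOX
ply 5, O at XOX/XX./OO. | (1,2)=+1→XOX/XXO/OO.*; (2,2)=+1→XOX/XX./OOO
ply 6: XOX/XXO/OO. is terminal -1 (X); from .../XX./O.. depth 6

O's best at [.../XX./O..]: (2,1)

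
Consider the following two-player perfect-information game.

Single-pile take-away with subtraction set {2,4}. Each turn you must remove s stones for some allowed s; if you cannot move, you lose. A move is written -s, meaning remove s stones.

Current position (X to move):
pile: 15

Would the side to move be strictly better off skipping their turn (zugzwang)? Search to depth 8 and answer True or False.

zugzwang(15, X) = False

ply 1, X at 15 | -2=+1→13*; -4=-1→11
ply 2, O at 13 | -2=-1→11*; -4=-1→9
ply 3, X at 11 | -2=-1→9; -4=+1→7*
ply 4, O at 7 | -2=-1→5*; -4=-1→3
ply 5, X at 5 | -2=-1→3; -4=+1→1*
ply 6: 1 is terminal -1 (O); from 15 depth 8
if X skipped the turn, O would face:
~ ply 1, O at 15 | -2=+1→13*; -4=-1→11
~ ply 2, X at 13 | -2=-1→11*; -4=-1→9
~ ply 3, O at 11 | -2=-1→9; -4=+1→7*
~ ply 4, X at 7 | -2=-1→5*; -4=-1→3
~ ply 5, O at 5 | -2=-1→3; -4=+1→1*
~ ply 6: 1 is terminal -1 (X); from 15 depth 8
compare (X): move=+1 vs pass=-1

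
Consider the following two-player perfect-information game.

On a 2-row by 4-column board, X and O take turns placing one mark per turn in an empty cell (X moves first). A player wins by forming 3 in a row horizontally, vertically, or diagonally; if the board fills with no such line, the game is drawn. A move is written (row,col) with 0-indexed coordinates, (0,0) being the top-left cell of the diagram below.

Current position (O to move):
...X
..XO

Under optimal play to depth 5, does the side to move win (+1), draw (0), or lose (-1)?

value(...X/..XO, O) = 0

[...X/..XO] O move#1: (0,0):+0/O..X/..XO*, (0,1):+0/.O.X/..XO, (0,2):+0/..OX/..XO, (1,0):+0/...X/O.XO, (1,1):+0/...X/.OXO
[O..X/..XO] X move#2: (0,1):+0/OX.X/..XO*, (0,2):+0/O.XX/..XO, (1,0):+0/O..X/X.XO, (1,1):+0/O..X/.XXO
[OX.X/..XO] O move#3: (0,2):+0/OXOX/..XO*, (1,0):-1/OX.X/O.XO, (1,1):-1/OX.X/.OXO
[OXOX/..XO] X move#4: (1,0):+0/OXOX/X.XO*, (1,1):+0/OXOX/.XXO
[OXOX/X.XO] O move#5: (1,1):+0/OXOX/XOXO*
[OXOX/XOXO] end (terminal +0, X#6); searched ...X/..XO to 5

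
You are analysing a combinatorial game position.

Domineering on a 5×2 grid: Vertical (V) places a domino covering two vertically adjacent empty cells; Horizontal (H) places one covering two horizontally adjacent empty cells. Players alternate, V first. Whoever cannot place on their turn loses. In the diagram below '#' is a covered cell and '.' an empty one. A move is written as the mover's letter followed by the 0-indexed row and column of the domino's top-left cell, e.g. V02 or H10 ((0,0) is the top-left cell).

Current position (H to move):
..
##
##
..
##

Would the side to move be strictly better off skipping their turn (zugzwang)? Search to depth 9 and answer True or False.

[../##/##/../##] H move#1: H00:+1/##/##/##/../##*, H30:+1/../##/##/##/##
[##/##/##/../##] end (terminal -1, V#2); searched ../##/##/../## to 9
suppose H passes — search the same position with V to move:
pass> [../##/##/../##] end (terminal -1, V#1); searched ../##/##/../## to 9
for H: play +1, pass +1

zugzwang(../##/##/../##, H) = False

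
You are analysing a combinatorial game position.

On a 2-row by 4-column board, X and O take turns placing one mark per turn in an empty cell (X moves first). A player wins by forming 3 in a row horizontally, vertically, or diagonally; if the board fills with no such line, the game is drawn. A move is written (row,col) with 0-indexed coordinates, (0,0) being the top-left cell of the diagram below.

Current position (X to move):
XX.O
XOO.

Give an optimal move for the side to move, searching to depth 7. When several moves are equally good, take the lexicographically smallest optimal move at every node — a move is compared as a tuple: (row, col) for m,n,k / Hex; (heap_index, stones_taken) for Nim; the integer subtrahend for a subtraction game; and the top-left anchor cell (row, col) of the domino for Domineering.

X's best at [XX.O/XOO.]: (0,2)

[XX.O/XOO.] X move#1: (0,2):+1/XXXO/XOO.*, (1,3):+0/XX.O/XOOX
[XXXO/XOO.] end (terminal -1, O#2); searched XX.O/XOO. to 7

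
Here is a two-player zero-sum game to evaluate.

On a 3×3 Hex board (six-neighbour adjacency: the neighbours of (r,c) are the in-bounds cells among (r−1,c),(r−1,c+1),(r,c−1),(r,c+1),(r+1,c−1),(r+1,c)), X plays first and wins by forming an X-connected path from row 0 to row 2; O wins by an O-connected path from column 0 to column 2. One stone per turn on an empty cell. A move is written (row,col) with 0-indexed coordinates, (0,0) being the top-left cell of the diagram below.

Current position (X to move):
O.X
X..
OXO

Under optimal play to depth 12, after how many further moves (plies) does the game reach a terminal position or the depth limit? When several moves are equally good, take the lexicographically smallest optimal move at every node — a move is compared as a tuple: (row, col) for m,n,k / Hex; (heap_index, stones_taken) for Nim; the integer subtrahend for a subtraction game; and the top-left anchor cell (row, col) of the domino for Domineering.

ply 1, X at O.X/X../OXO | (0,1)=+1→OXX/X../OXO*; (1,1)=+1→O.X/XX./OXO; (1,2)=+1→O.X/X.X/OXO
ply 2, O at OXX/X../OXO | (1,1)=-1→OXX/XO./OXO*; (1,2)=-1→OXX/X.O/OXO
ply 3, X at OXX/XO./OXO | (1,2)=+1→OXX/XOX/OXO*
ply 4: OXX/XOX/OXO is terminal -1 (O); from O.X/X../OXO depth 12

PV length from [O.X/X../OXO]: 3 plies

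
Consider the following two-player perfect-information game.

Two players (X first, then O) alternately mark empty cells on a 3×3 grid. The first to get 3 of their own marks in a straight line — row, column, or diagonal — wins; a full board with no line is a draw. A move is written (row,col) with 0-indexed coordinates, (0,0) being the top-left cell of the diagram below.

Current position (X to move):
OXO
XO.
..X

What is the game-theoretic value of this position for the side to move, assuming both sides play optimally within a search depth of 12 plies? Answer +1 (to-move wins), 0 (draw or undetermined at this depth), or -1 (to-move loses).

[OXO/XO./..X] X move#1: (1,2):-1/OXO/XOX/..X, (2,0):+0/OXO/XO./X.X*, (2,1):-1/OXO/XO./.XX
[OXO/XO./X.X] O move#2: (1,2):-1/OXO/XOO/X.X, (2,1):+0/OXO/XO./XOX*
[OXO/XO./XOX] X move#3: (1,2):+0/OXO/XOX/XOX*
[OXO/XOX/XOX] end (terminal +0, O#4); searched OXO/XO./..X to 12

value(OXO/XO./..X, X) = 0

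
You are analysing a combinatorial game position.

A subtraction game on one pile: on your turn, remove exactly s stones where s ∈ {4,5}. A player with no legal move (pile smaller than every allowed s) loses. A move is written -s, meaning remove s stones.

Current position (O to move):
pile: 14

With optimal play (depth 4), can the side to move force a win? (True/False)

p1 O@[14]: -4[10]+1* -5[9]+1
p2 X@[10]: -4[6]-1* -5[5]-1
p3 O@[6]: -4[2]+1* -5[1]+1
p4 X@[2] terminal -1; root [14] d4

O winning at [14]: True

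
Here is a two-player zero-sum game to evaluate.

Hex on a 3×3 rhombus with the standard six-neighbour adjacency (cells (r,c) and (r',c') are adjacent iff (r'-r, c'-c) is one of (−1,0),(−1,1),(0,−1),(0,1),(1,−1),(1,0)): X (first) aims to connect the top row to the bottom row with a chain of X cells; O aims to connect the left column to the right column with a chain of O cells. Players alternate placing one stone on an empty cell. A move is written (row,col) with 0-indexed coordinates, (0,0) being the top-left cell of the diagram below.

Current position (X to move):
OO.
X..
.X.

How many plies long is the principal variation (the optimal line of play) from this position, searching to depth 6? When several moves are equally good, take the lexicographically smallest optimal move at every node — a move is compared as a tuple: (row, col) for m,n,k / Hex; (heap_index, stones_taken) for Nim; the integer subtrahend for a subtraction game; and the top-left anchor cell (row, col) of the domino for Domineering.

PV length from [OO./X../.X.]: 3 plies

p1 X@[OO./X../.X.]: (0,2)[OOX/X../.X.]+1* (1,1)[OO./XX./.X.]-1 (1,2)[OO./X.X/.X.]-1 (2,0)[OO./X../XX.]-1 (2,2)[OO./X../.XX]-1
p2 O@[OOX/X../.X.]: (1,1)[OOX/XO./.X.]-1* (1,2)[OOX/X.O/.X.]-1 (2,0)[OOX/X../OX.]-1 (2,2)[OOX/X../.XO]-1
p3 X@[OOX/XO./.X.]: (1,2)[OOX/XOX/.X.]+1* (2,0)[OOX/XO./XX.]-1 (2,2)[OOX/XO./.XX]-1
p4 O@[OOX/XOX/.X.] terminal -1; root [OO./X../.X.] d6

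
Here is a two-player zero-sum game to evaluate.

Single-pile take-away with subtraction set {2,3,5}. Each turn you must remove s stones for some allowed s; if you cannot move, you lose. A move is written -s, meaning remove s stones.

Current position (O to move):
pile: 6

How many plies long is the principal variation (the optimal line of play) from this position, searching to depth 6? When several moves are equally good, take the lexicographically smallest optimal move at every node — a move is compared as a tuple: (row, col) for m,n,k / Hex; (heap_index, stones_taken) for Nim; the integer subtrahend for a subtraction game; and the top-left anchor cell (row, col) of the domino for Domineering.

ply 1, O at 6 | -2=-1→4; -3=-1→3; -5=+1→1*
ply 2: 1 is terminal -1 (X); from 6 depth 6

PV length from [6]: 1 ply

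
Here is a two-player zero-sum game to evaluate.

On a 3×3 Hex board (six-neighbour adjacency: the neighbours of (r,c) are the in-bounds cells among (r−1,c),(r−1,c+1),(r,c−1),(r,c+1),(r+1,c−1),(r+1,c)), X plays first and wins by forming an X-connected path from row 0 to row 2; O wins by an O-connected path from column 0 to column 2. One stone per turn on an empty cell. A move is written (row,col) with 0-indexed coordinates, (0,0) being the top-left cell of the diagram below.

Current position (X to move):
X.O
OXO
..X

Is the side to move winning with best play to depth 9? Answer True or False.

p1 X@[X.O/OXO/..X]: (0,1)[XXO/OXO/..X]+1* (2,0)[X.O/OXO/X.X]-1 (2,1)[X.O/OXO/.XX]-1
p2 O@[XXO/OXO/..X]: (2,0)[XXO/OXO/O.X]-1* (2,1)[XXO/OXO/.OX]-1
p3 X@[XXO/OXO/O.X]: (2,1)[XXO/OXO/OXX]+1*
p4 O@[XXO/OXO/OXX] terminal -1; root [X.O/OXO/..X] d9

X winning at [X.O/OXO/..X]: True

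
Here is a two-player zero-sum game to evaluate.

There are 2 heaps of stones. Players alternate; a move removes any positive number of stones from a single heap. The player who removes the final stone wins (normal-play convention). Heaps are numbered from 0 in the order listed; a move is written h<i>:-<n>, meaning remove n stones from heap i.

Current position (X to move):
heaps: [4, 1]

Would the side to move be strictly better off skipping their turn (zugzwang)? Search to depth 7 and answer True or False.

ply 1, X at (4,1) | h0:-1=-1→(3,1); h0:-2=-1→(2,1); h0:-3=+1→(1,1)*; h0:-4=-1→(0,1); h1:-1=-1→(4,0)
ply 2, O at (1,1) | h0:-1=-1→(0,1)*; h1:-1=-1→(1,0)
ply 3, X at (0,1) | h1:-1=+1→(0,0)*
ply 4: (0,0) is terminal -1 (O); from (4,1) depth 7
if X skipped the turn, O would face:
~ ply 1, O at (4,1) | h0:-1=-1→(3,1); h0:-2=-1→(2,1); h0:-3=+1→(1,1)*; h0:-4=-1→(0,1); h1:-1=-1→(4,0)
~ ply 2, X at (1,1) | h0:-1=-1→(0,1)*; h1:-1=-1→(1,0)
~ ply 3, O at (0,1) | h1:-1=+1→(0,0)*
~ ply 4: (0,0) is terminal -1 (X); from (4,1) depth 7
compare (X): move=+1 vs pass=-1

zugzwang((4,1), X) = False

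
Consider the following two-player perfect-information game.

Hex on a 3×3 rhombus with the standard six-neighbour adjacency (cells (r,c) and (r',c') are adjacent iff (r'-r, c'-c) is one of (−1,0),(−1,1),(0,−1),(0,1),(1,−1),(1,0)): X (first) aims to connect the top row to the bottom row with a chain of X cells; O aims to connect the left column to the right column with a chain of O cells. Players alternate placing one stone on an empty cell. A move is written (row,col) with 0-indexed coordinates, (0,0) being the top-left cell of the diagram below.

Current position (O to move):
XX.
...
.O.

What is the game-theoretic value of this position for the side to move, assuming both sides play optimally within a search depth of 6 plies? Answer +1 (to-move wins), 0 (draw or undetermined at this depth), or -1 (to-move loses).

ply 1, O at XX./.../.O. | (0,2)=-1→XXO/.../.O.; (1,0)=+1→XX./O../.O.*; (1,1)=+1→XX./.O./.O.; (1,2)=-1→XX./..O/.O.; (2,0)=+1→XX./.../OO.; (2,2)=-1→XX./.../.OO
ply 2, X at XX./O../.O. | (0,2)=-1→XXX/O../.O.*; (1,1)=-1→XX./OX./.O.; (1,2)=-1→XX./O.X/.O.; (2,0)=-1→XX./O../XO.; (2,2)=-1→XX./O../.OX
ply 3, O at XXX/O../.O. | (1,1)=+1→XXX/OO./.O.*; (1,2)=+1→XXX/O.O/.O.; (2,0)=+1→XXX/O../OO.; (2,2)=+1→XXX/O../.OO
ply 4, X at XXX/OO./.O. | (1,2)=-1→XXX/OOX/.O.*; (2,0)=-1→XXX/OO./XO.; (2,2)=-1→XXX/OO./.OX
ply 5, O at XXX/OOX/.O. | (2,0)=-1→XXX/OOX/OO.; (2,2)=+1→XXX/OOX/.OO*
ply 6: XXX/OOX/.OO is terminal -1 (X); from XX./.../.O. depth 6

value(XX./.../.O., O) = +1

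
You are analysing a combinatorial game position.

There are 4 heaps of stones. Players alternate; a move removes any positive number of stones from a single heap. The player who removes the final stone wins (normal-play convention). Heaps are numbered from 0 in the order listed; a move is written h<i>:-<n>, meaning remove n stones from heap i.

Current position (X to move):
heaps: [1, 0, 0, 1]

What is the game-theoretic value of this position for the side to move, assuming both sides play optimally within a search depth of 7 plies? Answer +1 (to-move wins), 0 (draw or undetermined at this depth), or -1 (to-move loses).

[(1,0,0,1)] X move#1: h0:-1:-1/(0,0,0,1)*, h3:-1:-1/(1,0,0,0)
[(0,0,0,1)] O move#2: h3:-1:+1/(0,0,0,0)*
[(0,0,0,0)] end (terminal -1, X#3); searched (1,0,0,1) to 7

value((1,0,0,1), X) = -1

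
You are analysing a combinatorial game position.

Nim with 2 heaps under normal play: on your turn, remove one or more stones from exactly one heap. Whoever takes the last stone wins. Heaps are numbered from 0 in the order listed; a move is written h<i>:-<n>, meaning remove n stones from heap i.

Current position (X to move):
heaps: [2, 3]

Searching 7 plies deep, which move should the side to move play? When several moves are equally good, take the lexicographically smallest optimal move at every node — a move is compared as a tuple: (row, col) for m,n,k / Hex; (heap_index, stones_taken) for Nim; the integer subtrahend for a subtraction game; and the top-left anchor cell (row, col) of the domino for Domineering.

ply 1, X at (2,3) | h0:-1=-1→(1,3); h0:-2=-1→(0,3); h1:-1=+1→(2,2)*; h1:-2=-1→(2,1); h1:-3=-1→(2,0)
ply 2, O at (2,2) | h0:-1=-1→(1,2)*; h0:-2=-1→(0,2); h1:-1=-1→(2,1); h1:-2=-1→(2,0)
ply 3, X at (1,2) | h0:-1=-1→(0,2); h1:-1=+1→(1,1)*; h1:-2=-1→(1,0)
ply 4, O at (1,1) | h0:-1=-1→(0,1)*; h1:-1=-1→(1,0)
ply 5, X at (0,1) | h1:-1=+1→(0,0)*
ply 6: (0,0) is terminal -1 (O); from (2,3) depth 7

X's best at [(2,3)]: h1:-1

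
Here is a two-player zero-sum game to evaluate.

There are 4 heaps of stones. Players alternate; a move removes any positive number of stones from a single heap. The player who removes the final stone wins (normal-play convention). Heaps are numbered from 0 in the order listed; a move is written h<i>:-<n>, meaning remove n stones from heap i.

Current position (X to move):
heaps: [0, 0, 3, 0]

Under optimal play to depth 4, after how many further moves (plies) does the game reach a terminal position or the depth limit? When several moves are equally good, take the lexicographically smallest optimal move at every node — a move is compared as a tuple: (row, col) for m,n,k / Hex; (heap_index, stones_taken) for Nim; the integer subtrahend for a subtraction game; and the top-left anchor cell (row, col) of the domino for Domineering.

ply 1, X at (0,0,3,0) | h2:-1=-1→(0,0,2,0); h2:-2=-1→(0,0,1,0); h2:-3=+1→(0,0,0,0)*
ply 2: (0,0,0,0) is terminal -1 (O); from (0,0,3,0) depth 4

PV length from [(0,0,3,0)]: 1 ply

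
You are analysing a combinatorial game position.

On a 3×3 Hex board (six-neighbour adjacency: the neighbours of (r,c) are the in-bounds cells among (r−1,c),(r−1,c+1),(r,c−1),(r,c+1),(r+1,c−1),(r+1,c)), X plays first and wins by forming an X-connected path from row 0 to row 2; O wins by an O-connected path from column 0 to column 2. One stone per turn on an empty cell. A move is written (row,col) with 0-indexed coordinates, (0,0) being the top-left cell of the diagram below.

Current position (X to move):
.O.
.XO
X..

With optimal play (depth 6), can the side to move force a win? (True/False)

p1 X@[.O./.XO/X..]: (0,0)[XO./.XO/X..]+1* (0,2)[.OX/.XO/X..]+1 (1,0)[.O./XXO/X..]+1 (2,1)[.O./.XO/XX.]-1 (2,2)[.O./.XO/X.X]-1
p2 O@[XO./.XO/X..]: (0,2)[XOO/.XO/X..]-1* (1,0)[XO./OXO/X..]-1 (2,1)[XO./.XO/XO.]-1 (2,2)[XO./.XO/X.O]-1
p3 X@[XOO/.XO/X..]: (1,0)[XOO/XXO/X..]+1* (2,1)[XOO/.XO/XX.]-1 (2,2)[XOO/.XO/X.X]-1
p4 O@[XOO/XXO/X..] terminal -1; root [.O./.XO/X..] d6

X winning at [.O./.XO/X..]: True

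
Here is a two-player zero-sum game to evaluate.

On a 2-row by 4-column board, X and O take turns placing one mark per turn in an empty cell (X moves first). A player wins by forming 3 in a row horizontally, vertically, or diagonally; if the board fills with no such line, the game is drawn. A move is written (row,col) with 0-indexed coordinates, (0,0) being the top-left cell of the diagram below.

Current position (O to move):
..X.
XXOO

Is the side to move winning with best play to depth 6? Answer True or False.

O winning at [..X./XXOO]: False

[..X./XXOO] O move#1: (0,0):+0/O.X./XXOO*, (0,1):+0/.OX./XXOO, (0,3):+0/..XO/XXOO
[O.X./XXOO] X move#2: (0,1):+0/OXX./XXOO*, (0,3):+0/O.XX/XXOO
[OXX./XXOO] O move#3: (0,3):+0/OXXO/XXOO*
[OXXO/XXOO] end (terminal +0, X#4); searched ..X./XXOO to 6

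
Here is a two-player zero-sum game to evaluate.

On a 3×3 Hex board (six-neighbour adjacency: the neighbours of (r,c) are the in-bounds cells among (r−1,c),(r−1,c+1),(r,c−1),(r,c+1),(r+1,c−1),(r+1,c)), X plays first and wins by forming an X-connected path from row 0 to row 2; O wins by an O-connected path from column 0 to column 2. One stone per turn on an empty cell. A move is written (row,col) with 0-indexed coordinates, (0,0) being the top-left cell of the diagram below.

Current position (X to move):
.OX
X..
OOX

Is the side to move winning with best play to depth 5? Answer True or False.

X winning at [.OX/X../OOX]: True

ply 1, X at .OX/X../OOX | (0,0)=-1→XOX/X../OOX; (1,1)=-1→.OX/XX./OOX; (1,2)=+1→.OX/X.X/OOX*
ply 2: .OX/X.X/OOX is terminal -1 (O); from .OX/X../OOX depth 5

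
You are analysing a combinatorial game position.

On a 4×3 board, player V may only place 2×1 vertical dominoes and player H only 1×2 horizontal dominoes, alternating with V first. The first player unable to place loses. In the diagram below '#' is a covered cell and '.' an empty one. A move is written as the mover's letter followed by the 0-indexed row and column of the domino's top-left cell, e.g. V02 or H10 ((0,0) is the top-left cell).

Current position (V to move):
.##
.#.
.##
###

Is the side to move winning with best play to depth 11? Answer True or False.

ply 1, V at .##/.#./.##/### | V00=+1→###/##./.##/###*; V10=+1→.##/##./###/###
ply 2: ###/##./.##/### is terminal -1 (H); from .##/.#./.##/### depth 11

V winning at [.##/.#./.##/###]: True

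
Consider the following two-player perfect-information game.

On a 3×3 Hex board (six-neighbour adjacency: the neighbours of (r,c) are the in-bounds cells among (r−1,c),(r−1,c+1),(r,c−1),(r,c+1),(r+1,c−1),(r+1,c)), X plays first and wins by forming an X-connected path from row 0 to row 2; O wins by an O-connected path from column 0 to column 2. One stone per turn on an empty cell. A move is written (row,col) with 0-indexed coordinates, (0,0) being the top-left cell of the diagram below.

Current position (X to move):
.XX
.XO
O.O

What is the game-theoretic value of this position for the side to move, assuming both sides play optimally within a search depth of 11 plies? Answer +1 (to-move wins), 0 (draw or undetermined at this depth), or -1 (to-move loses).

value(.XX/.XO/O.O, X) = +1

p1 X@[.XX/.XO/O.O]: (0,0)[XXX/.XO/O.O]-1 (1,0)[.XX/XXO/O.O]-1 (2,1)[.XX/.XO/OXO]+1*
p2 O@[.XX/.XO/OXO] terminal -1; root [.XX/.XO/O.O] d11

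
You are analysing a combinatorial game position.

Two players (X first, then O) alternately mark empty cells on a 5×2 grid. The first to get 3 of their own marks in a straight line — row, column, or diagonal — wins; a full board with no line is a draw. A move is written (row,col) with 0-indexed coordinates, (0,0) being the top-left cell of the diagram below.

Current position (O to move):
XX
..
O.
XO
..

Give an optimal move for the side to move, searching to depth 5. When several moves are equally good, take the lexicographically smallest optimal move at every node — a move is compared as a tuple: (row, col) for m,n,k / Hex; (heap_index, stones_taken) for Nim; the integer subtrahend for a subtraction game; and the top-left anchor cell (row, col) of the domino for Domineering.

O's best at [XX/../O./XO/..]: (2,1)

ply 1, O at XX/../O./XO/.. | (1,0)=+0→XX/O./O./XO/..; (1,1)=+0→XX/.O/O./XO/..; (2,1)=+1→XX/../OO/XO/..*; (4,0)=+0→XX/../O./XO/O.; (4,1)=+0→XX/../O./XO/.O
ply 2, X at XX/../OO/XO/.. | (1,0)=-1→XX/X./OO/XO/..*; (1,1)=-1→XX/.X/OO/XO/..; (4,0)=-1→XX/../OO/XO/X.; (4,1)=-1→XX/../OO/XO/.X
ply 3, O at XX/X./OO/XO/.. | (1,1)=+1→XX/XO/OO/XO/..*; (4,0)=+1→XX/X./OO/XO/O.; (4,1)=+1→XX/X./OO/XO/.O
ply 4: XX/XO/OO/XO/.. is terminal -1 (X); from XX/../O./XO/.. depth 5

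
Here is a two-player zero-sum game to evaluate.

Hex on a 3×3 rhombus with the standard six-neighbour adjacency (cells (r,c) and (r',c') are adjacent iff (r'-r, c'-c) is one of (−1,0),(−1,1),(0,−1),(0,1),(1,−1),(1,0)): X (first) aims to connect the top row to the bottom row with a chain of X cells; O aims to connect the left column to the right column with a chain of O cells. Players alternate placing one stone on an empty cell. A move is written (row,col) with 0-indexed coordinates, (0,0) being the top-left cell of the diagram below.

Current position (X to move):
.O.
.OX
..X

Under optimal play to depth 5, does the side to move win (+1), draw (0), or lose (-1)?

ply 1, X at .O./.OX/..X | (0,0)=-1→XO./.OX/..X; (0,2)=+1→.OX/.OX/..X*; (1,0)=-1→.O./XOX/..X; (2,0)=-1→.O./.OX/X.X; (2,1)=-1→.O./.OX/.XX
ply 2: .OX/.OX/..X is terminal -1 (O); from .O./.OX/..X depth 5

value(.O./.OX/..X, X) = +1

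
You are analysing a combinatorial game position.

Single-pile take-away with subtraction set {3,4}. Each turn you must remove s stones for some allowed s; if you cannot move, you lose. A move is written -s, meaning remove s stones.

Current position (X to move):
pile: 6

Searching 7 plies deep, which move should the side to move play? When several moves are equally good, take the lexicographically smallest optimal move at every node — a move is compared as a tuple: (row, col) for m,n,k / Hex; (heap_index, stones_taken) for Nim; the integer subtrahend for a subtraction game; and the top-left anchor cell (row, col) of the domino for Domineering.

p1 X@[6]: -3[3]-1 -4[2]+1*
p2 O@[2] terminal -1; root [6] d7

X's best at [6]: -4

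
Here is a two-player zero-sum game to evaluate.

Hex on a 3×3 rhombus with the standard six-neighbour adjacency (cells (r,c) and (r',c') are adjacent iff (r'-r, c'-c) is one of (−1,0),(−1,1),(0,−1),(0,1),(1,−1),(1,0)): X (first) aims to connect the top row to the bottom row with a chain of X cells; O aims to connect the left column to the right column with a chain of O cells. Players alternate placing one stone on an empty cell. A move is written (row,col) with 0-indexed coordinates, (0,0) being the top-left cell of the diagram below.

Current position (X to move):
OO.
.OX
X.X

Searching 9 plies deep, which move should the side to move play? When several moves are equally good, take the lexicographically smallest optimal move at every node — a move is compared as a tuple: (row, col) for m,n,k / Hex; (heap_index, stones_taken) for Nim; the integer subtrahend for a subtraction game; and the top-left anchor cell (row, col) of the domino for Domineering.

X's best at [OO./.OX/X.X]: (0,2)

[OO./.OX/X.X] X move#1: (0,2):+1/OOX/.OX/X.X*, (1,0):-1/OO./XOX/X.X, (2,1):-1/OO./.OX/XXX
[OOX/.OX/X.X] end (terminal -1, O#2); searched OO./.OX/X.X to 9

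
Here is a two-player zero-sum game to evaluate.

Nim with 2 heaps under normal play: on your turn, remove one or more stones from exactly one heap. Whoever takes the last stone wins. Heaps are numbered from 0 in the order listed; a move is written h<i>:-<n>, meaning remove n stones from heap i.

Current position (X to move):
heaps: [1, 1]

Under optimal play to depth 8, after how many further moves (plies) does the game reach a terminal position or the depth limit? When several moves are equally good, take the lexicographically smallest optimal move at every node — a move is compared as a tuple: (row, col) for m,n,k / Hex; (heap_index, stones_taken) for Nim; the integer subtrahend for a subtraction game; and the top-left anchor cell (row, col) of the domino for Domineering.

PV length from [(1,1)]: 2 plies

[(1,1)] X move#1: h0:-1:-1/(0,1)*, h1:-1:-1/(1,0)
[(0,1)] O move#2: h1:-1:+1/(0,0)*
[(0,0)] end (terminal -1, X#3); searched (1,1) to 8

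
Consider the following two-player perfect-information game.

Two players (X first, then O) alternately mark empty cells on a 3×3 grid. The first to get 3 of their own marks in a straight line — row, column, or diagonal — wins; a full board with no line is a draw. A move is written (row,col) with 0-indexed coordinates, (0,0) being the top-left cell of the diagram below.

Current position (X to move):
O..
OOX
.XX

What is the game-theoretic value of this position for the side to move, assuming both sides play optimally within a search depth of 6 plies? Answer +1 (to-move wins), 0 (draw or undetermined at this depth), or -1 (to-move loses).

value(O../OOX/.XX, X) = +1

p1 X@[O../OOX/.XX]: (0,1)[OX./OOX/.XX]-1 (0,2)[O.X/OOX/.XX]+1* (2,0)[O../OOX/XXX]+1
p2 O@[O.X/OOX/.XX] terminal -1; root [O../OOX/.XX] d6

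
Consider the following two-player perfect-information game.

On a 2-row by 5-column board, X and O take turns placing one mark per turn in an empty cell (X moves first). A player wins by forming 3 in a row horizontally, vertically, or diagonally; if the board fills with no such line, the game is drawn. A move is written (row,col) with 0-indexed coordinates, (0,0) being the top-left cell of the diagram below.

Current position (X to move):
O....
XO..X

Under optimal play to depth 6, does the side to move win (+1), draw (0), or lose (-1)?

value(O..../XO..X, X) = 0

[O..../XO..X] X move#1: (0,1):+0/OX.../XO..X*, (0,2):+0/O.X../XO..X, (0,3):+0/O..X./XO..X, (0,4):+0/O...X/XO..X, (1,2):+0/O..../XOX.X, (1,3):+0/O..../XO.XX
[OX.../XO..X] O move#2: (0,2):+0/OXO../XO..X*, (0,3):+0/OX.O./XO..X, (0,4):+0/OX..O/XO..X, (1,2):+0/OX.../XOO.X, (1,3):+0/OX.../XO.OX
[OXO../XO..X] X move#3: (0,3):+0/OXOX./XO..X*, (0,4):+0/OXO.X/XO..X, (1,2):+0/OXO../XOX.X, (1,3):+0/OXO../XO.XX
[OXOX./XO..X] O move#4: (0,4):+0/OXOXO/XO..X*, (1,2):+0/OXOX./XOO.X, (1,3):+0/OXOX./XO.OX
[OXOXO/XO..X] X move#5: (1,2):+0/OXOXO/XOX.X*, (1,3):+0/OXOXO/XO.XX
[OXOXO/XOX.X] O move#6: (1,3):+0/OXOXO/XOXOX*
[OXOXO/XOXOX] end (terminal +0, X#7); searched O..../XO..X to 6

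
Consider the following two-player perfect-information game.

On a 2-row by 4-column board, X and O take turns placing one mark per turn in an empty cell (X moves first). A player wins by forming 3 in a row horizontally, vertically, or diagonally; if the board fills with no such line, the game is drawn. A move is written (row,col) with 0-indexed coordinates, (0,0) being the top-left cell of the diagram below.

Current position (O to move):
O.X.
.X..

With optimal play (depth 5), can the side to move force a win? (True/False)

ply 1, O at O.X./.X.. | (0,1)=-1→OOX./.X..; (0,3)=-1→O.XO/.X..; (1,0)=+0→O.X./OX..*; (1,2)=+0→O.X./.XO.; (1,3)=+0→O.X./.X.O
ply 2, X at O.X./OX.. | (0,1)=+0→OXX./OX..*; (0,3)=+0→O.XX/OX..; (1,2)=+0→O.X./OXX.; (1,3)=+0→O.X./OX.X
ply 3, O at OXX./OX.. | (0,3)=+0→OXXO/OX..*; (1,2)=-1→OXX./OXO.; (1,3)=-1→OXX./OX.O
ply 4, X at OXXO/OX.. | (1,2)=+0→OXXO/OXX.*; (1,3)=+0→OXXO/OX.X
ply 5, O at OXXO/OXX. | (1,3)=+0→OXXO/OXXO*
ply 6: OXXO/OXXO is terminal +0 (X); from O.X./.X.. depth 5

O winning at [O.X./.X..]: False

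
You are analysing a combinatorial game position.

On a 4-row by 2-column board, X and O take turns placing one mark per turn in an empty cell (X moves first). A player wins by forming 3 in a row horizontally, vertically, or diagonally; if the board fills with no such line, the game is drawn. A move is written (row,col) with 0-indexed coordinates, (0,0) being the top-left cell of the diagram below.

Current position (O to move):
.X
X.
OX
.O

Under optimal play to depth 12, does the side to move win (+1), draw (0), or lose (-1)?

value(.X/X./OX/.O, O) = 0

p1 O@[.X/X./OX/.O]: (0,0)[OX/X./OX/.O]-1 (1,1)[.X/XO/OX/.O]+0* (3,0)[.X/X./OX/OO]-1
p2 X@[.X/XO/OX/.O]: (0,0)[XX/XO/OX/.O]+0* (3,0)[.X/XO/OX/XO]+0
p3 O@[XX/XO/OX/.O]: (3,0)[XX/XO/OX/OO]+0*
p4 X@[XX/XO/OX/OO] terminal +0; root [.X/X./OX/.O] d12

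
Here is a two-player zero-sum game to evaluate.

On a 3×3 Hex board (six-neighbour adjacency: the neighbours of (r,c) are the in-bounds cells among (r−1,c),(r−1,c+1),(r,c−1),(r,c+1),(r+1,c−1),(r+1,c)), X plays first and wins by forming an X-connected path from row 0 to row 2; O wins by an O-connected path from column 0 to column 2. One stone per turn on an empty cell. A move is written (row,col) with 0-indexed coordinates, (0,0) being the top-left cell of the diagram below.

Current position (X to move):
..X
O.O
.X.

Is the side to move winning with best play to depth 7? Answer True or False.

X winning at [..X/O.O/.X.]: True

ply 1, X at ..X/O.O/.X. | (0,0)=-1→X.X/O.O/.X.; (0,1)=-1→.XX/O.O/.X.; (1,1)=+1→..X/OXO/.X.*; (2,0)=-1→..X/O.O/XX.; (2,2)=-1→..X/O.O/.XX
ply 2: ..X/OXO/.X. is terminal -1 (O); from ..X/O.O/.X. depth 7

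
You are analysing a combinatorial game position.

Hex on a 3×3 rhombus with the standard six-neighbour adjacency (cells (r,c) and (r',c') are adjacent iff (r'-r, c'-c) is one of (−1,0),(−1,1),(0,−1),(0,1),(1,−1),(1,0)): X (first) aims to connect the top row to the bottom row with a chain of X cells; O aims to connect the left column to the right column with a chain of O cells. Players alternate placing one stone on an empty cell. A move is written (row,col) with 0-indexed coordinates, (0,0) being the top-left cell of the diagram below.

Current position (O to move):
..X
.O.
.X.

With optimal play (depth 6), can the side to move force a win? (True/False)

[..X/.O./.X.] O move#1: (0,0):-1/O.X/.O./.X., (0,1):-1/.OX/.O./.X., (1,0):-1/..X/OO./.X., (1,2):+1/..X/.OO/.X.*, (2,0):-1/..X/.O./OX., (2,2):-1/..X/.O./.XO
[..X/.OO/.X.] X move#2: (0,0):-1/X.X/.OO/.X.*, (0,1):-1/.XX/.OO/.X., (1,0):-1/..X/XOO/.X., (2,0):-1/..X/.OO/XX., (2,2):-1/..X/.OO/.XX
[X.X/.OO/.X.] O move#3: (0,1):+1/XOX/.OO/.X.*, (1,0):+1/X.X/OOO/.X., (2,0):+1/X.X/.OO/OX., (2,2):+1/X.X/.OO/.XO
[XOX/.OO/.X.] X move#4: (1,0):-1/XOX/XOO/.X.*, (2,0):-1/XOX/.OO/XX., (2,2):-1/XOX/.OO/.XX
[XOX/XOO/.X.] O move#5: (2,0):+1/XOX/XOO/OX.*, (2,2):-1/XOX/XOO/.XO
[XOX/XOO/OX.] end (terminal -1, X#6); searched ..X/.O./.X. to 6

O winning at [..X/.O./.X.]: True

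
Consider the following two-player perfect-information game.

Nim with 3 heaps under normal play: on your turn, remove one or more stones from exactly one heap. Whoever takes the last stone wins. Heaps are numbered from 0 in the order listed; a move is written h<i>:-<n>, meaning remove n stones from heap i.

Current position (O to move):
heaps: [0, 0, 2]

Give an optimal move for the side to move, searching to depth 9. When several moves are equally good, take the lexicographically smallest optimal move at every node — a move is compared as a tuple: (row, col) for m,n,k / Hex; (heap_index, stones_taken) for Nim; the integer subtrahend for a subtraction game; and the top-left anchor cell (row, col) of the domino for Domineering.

O's best at [(0,0,2)]: h2:-2

[(0,0,2)] O move#1: h2:-1:-1/(0,0,1), h2:-2:+1/(0,0,0)*
[(0,0,0)] end (terminal -1, X#2); searched (0,0,2) to 9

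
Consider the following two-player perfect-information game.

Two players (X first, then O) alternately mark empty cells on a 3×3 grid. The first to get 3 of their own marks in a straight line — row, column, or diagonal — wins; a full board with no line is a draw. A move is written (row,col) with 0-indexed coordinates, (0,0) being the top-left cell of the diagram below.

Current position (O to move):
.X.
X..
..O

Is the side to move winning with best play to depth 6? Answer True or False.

O winning at [.X./X../..O]: True

p1 O@[.X./X../..O]: (0,0)[OX./X../..O]-1 (0,2)[.XO/X../..O]+1* (1,1)[.X./XO./..O]-1 (1,2)[.X./X.O/..O]-1 (2,0)[.X./X../O.O]+1 (2,1)[.X./X../.OO]-1
p2 X@[.XO/X../..O]: (0,0)[XXO/X../..O]-1* (1,1)[.XO/XX./..O]-1 (1,2)[.XO/X.X/..O]-1 (2,0)[.XO/X../X.O]-1 (2,1)[.XO/X../.XO]-1
p3 O@[XXO/X../..O]: (1,1)[XXO/XO./..O]-1 (1,2)[XXO/X.O/..O]+1* (2,0)[XXO/X../O.O]+1 (2,1)[XXO/X../.OO]-1
p4 X@[XXO/X.O/..O] terminal -1; root [.X./X../..O] d6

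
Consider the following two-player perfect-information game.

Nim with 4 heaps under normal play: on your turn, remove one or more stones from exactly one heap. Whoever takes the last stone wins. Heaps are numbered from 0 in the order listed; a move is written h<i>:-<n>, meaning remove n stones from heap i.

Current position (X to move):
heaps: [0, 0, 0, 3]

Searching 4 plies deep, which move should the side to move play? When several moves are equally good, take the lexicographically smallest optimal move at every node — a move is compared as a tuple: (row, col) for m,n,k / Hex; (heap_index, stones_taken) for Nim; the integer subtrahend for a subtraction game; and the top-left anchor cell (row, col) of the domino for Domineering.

X's best at [(0,0,0,3)]: h3:-3

[(0,0,0,3)] X move#1: h3:-1:-1/(0,0,0,2), h3:-2:-1/(0,0,0,1), h3:-3:+1/(0,0,0,0)*
[(0,0,0,0)] end (terminal -1, O#2); searched (0,0,0,3) to 4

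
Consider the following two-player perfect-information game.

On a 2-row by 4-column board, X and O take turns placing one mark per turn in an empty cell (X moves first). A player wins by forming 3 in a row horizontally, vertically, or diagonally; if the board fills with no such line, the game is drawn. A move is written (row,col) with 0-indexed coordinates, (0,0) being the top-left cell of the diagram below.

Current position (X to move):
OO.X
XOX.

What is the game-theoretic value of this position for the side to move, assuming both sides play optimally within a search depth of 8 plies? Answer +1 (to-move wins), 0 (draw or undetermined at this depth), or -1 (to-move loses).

value(OO.X/XOX., X) = 0

ply 1, X at OO.X/XOX. | (0,2)=+0→OOXX/XOX.*; (1,3)=-1→OO.X/XOXX
ply 2, O at OOXX/XOX. | (1,3)=+0→OOXX/XOXO*
ply 3: OOXX/XOXO is terminal +0 (X); from OO.X/XOX. depth 8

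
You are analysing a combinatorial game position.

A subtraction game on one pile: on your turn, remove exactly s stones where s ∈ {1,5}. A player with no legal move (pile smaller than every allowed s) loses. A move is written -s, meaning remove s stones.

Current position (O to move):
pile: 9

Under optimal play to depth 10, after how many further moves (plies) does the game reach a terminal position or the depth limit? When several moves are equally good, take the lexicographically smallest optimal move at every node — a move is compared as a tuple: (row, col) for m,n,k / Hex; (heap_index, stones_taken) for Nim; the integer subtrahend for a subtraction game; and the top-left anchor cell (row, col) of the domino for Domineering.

ply 1, O at 9 | -1=+1→8*; -5=+1→4
ply 2, X at 8 | -1=-1→7*; -5=-1→3
ply 3, O at 7 | -1=+1→6*; -5=+1→2
ply 4, X at 6 | -1=-1→5*; -5=-1→1
ply 5, O at 5 | -1=+1→4*; -5=+1→0
ply 6, X at 4 | -1=-1→3*
ply 7, O at 3 | -1=+1→2*
ply 8, X at 2 | -1=-1→1*
ply 9, O at 1 | -1=+1→0*
ply 10: 0 is terminal -1 (X); from 9 depth 10

PV length from [9]: 9 plies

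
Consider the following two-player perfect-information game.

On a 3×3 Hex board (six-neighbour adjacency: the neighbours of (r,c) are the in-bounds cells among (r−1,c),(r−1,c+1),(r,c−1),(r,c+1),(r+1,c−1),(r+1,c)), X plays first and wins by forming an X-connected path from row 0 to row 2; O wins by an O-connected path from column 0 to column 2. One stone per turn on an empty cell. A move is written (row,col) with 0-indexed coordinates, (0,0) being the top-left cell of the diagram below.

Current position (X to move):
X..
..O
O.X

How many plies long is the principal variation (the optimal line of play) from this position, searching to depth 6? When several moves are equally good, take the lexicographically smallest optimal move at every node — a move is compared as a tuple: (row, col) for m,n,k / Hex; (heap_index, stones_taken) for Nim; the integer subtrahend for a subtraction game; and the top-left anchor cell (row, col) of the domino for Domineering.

PV length from [X../..O/O.X]: 4 plies

p1 X@[X../..O/O.X]: (0,1)[XX./..O/O.X]-1* (0,2)[X.X/..O/O.X]-1 (1,0)[X../X.O/O.X]-1 (1,1)[X../.XO/O.X]-1 (2,1)[X../..O/OXX]-1
p2 O@[XX./..O/O.X]: (0,2)[XXO/..O/O.X]+1* (1,0)[XX./O.O/O.X]+1 (1,1)[XX./.OO/O.X]+1 (2,1)[XX./..O/OOX]+1
p3 X@[XXO/..O/O.X]: (1,0)[XXO/X.O/O.X]-1* (1,1)[XXO/.XO/O.X]-1 (2,1)[XXO/..O/OXX]-1
p4 O@[XXO/X.O/O.X]: (1,1)[XXO/XOO/O.X]+1* (2,1)[XXO/X.O/OOX]+1
p5 X@[XXO/XOO/O.X] terminal -1; root [X../..O/O.X] d6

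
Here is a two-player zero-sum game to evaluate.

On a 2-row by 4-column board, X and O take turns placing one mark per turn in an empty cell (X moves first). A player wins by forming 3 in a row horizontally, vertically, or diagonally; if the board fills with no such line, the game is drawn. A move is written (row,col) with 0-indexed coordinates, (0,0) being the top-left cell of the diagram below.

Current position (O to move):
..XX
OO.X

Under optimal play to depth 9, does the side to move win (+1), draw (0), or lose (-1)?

ply 1, O at ..XX/OO.X | (0,0)=-1→O.XX/OO.X; (0,1)=+0→.OXX/OO.X; (1,2)=+1→..XX/OOOX*
ply 2: ..XX/OOOX is terminal -1 (X); from ..XX/OO.X depth 9

value(..XX/OO.X, O) = +1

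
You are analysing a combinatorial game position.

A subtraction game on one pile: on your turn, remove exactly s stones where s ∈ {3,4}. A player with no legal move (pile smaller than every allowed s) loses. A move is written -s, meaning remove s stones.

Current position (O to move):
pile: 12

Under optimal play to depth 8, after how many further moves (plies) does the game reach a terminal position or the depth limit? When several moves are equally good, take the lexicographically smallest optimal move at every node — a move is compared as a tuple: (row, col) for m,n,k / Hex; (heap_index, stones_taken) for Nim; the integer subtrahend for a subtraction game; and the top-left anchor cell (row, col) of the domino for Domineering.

p1 O@[12]: -3[9]+1* -4[8]+1
p2 X@[9]: -3[6]-1* -4[5]-1
p3 O@[6]: -3[3]-1 -4[2]+1*
p4 X@[2] terminal -1; root [12] d8

PV length from [12]: 3 plies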